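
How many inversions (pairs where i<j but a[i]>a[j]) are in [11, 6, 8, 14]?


For each element, count the later elements that are smaller than it:
  11 (index 0): smaller elements after it = [6, 8] -> 2
  6 (index 1): smaller elements after it = [] -> 0
  8 (index 2): smaller elements after it = [] -> 0
Total inversions = 2 + 0 + 0 = 2
Final answer: 2


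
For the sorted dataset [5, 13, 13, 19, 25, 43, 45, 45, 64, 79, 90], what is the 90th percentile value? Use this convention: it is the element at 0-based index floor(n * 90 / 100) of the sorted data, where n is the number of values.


The dataset has n = 11 elements.
Index = floor(11 * 90 / 100) = floor(990 / 100) = floor(9.9) = 9
Counting from index 0 in the sorted data, the element at index 9 is 79.
Final answer: 79


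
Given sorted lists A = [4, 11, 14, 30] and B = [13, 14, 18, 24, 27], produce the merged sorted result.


List A: [4, 11, 14, 30]
List B: [13, 14, 18, 24, 27]
Repeatedly compare the front elements and take the smaller:
  4 vs 13 -> take 4
  11 vs 13 -> take 11
  14 vs 13 -> take 13
  14 vs 14 -> take 14
  30 vs 14 -> take 14
  30 vs 18 -> take 18
  30 vs 24 -> take 24
  30 vs 27 -> take 27
  B is exhausted; append the rest of A: [30]
Final answer: [4, 11, 13, 14, 14, 18, 24, 27, 30]


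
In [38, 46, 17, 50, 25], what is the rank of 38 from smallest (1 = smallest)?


Sort ascending: [17, 25, 38, 46, 50]
Find 38 in the sorted list.
38 is at position 3 (1-indexed).
Final answer: 3


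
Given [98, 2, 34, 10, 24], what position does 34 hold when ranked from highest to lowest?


Sort descending: [98, 34, 24, 10, 2]
Find 34 in the sorted list.
34 is at position 2.
Final answer: 2


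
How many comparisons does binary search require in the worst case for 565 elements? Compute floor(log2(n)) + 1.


Binary search halves the search space each step.
Maximum comparisons = floor(log2(565)) + 1
log2(565) = 9.1421
floor(log2(565)) = 9, so 9 + 1 = 10
Final answer: 10


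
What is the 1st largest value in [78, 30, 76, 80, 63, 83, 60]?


Sort descending: [83, 80, 78, 76, 63, 60, 30]
The 1st element (1-indexed) is at index 0.
Value = 83
Final answer: 83


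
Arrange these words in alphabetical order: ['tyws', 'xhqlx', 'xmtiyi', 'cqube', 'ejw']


Compare strings character by character (the first differing letter decides):
  'cqube' < 'ejw' since 'c' < 'e' at position 1
  'ejw' < 'tyws' since 'e' < 't' at position 1
  'tyws' < 'xhqlx' since 't' < 'x' at position 1
  'xhqlx' < 'xmtiyi' since 'h' < 'm' at position 2
Chaining these comparisons gives the alphabetical order.
Final answer: ['cqube', 'ejw', 'tyws', 'xhqlx', 'xmtiyi']


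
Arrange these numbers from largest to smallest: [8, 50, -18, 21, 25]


Original list: [8, 50, -18, 21, 25]
Repeatedly take the largest remaining element:
  Remaining [8, 50, -18, 21, 25] -> largest is 50
  Remaining [8, -18, 21, 25] -> largest is 25
  Remaining [8, -18, 21] -> largest is 21
  Remaining [8, -18] -> largest is 8
  Remaining [-18] -> largest is -18
Collecting the picks in order gives the descending list.
Final answer: [50, 25, 21, 8, -18]


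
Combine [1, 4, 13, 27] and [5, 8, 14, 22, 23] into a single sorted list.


List A: [1, 4, 13, 27]
List B: [5, 8, 14, 22, 23]
Repeatedly compare the front elements and take the smaller:
  1 vs 5 -> take 1
  4 vs 5 -> take 4
  13 vs 5 -> take 5
  13 vs 8 -> take 8
  13 vs 14 -> take 13
  27 vs 14 -> take 14
  27 vs 22 -> take 22
  27 vs 23 -> take 23
  B is exhausted; append the rest of A: [27]
Final answer: [1, 4, 5, 8, 13, 14, 22, 23, 27]


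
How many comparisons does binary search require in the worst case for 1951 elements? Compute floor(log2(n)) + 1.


Binary search halves the search space each step.
Maximum comparisons = floor(log2(1951)) + 1
log2(1951) = 10.93
floor(log2(1951)) = 10, so 10 + 1 = 11
Final answer: 11


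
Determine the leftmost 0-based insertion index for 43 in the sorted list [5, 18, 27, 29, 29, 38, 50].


List is sorted: [5, 18, 27, 29, 29, 38, 50]
We need the leftmost position where 43 can be inserted, i.e. the first index whose element is >= 43 (or the end of the list if none is).
Binary search with low=0, high=7 (0-based indices):
  low=0, high=7, mid=3: a[3]=29 < 43, so low = 4
  low=4, high=7, mid=5: a[5]=38 < 43, so low = 6
  low=6, high=7, mid=6: a[6]=50 >= 43, so high = 6
Now low = high = 6, so the insertion index is 6.
Final answer: 6


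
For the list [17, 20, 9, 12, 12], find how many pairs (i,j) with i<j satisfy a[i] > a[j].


For each element, count the later elements that are smaller than it:
  17 (index 0): smaller elements after it = [9, 12, 12] -> 3
  20 (index 1): smaller elements after it = [9, 12, 12] -> 3
  9 (index 2): smaller elements after it = [] -> 0
  12 (index 3): smaller elements after it = [] -> 0
Total inversions = 3 + 3 + 0 + 0 = 6
Final answer: 6


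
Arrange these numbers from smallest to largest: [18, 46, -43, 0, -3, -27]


Original list: [18, 46, -43, 0, -3, -27]
Repeatedly take the smallest remaining element:
  Remaining [18, 46, -43, 0, -3, -27] -> smallest is -43
  Remaining [18, 46, 0, -3, -27] -> smallest is -27
  Remaining [18, 46, 0, -3] -> smallest is -3
  Remaining [18, 46, 0] -> smallest is 0
  Remaining [18, 46] -> smallest is 18
  Remaining [46] -> smallest is 46
Collecting the picks in order gives the sorted list.
Final answer: [-43, -27, -3, 0, 18, 46]


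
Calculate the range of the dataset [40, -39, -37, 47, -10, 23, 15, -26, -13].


Maximum value: 47
Minimum value: -39
Range = 47 - (-39) = 86
Final answer: 86


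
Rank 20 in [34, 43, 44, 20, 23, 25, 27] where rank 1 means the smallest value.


Sort ascending: [20, 23, 25, 27, 34, 43, 44]
Find 20 in the sorted list.
20 is at position 1 (1-indexed).
Final answer: 1


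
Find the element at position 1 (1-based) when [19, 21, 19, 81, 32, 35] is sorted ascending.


Sort ascending: [19, 19, 21, 32, 35, 81]
The 1st element (1-indexed) is at index 0.
Value = 19
Final answer: 19


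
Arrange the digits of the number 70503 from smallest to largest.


The number 70503 has digits: 7, 0, 5, 0, 3
Sorted: 0, 0, 3, 5, 7
Joining the sorted digits gives the result.
Final answer: 00357


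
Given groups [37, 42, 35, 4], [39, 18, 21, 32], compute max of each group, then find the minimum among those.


Find max of each group:
  Group 1: [37, 42, 35, 4] -> max = 42
  Group 2: [39, 18, 21, 32] -> max = 39
Maxes: [42, 39]
Minimum of maxes = 39
Final answer: 39


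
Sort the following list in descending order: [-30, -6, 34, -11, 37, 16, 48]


Original list: [-30, -6, 34, -11, 37, 16, 48]
Repeatedly take the largest remaining element:
  Remaining [-30, -6, 34, -11, 37, 16, 48] -> largest is 48
  Remaining [-30, -6, 34, -11, 37, 16] -> largest is 37
  Remaining [-30, -6, 34, -11, 16] -> largest is 34
  Remaining [-30, -6, -11, 16] -> largest is 16
  Remaining [-30, -6, -11] -> largest is -6
  Remaining [-30, -11] -> largest is -11
  Remaining [-30] -> largest is -30
Collecting the picks in order gives the descending list.
Final answer: [48, 37, 34, 16, -6, -11, -30]


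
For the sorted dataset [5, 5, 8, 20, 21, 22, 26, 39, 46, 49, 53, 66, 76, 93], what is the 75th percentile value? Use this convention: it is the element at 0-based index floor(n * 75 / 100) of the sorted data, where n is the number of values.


The dataset has n = 14 elements.
Index = floor(14 * 75 / 100) = floor(1050 / 100) = floor(10.5) = 10
Counting from index 0 in the sorted data, the element at index 10 is 53.
Final answer: 53


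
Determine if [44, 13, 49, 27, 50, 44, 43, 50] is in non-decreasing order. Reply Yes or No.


Check consecutive pairs:
  44 <= 13? False
  13 <= 49? True
  49 <= 27? False
  27 <= 50? True
  50 <= 44? False
  44 <= 43? False
  43 <= 50? True
4 consecutive pair(s) are out of order, so the list is not sorted.
Final answer: No


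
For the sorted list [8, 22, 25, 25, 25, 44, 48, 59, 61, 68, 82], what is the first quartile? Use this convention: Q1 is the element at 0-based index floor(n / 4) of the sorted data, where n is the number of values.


The list has n = 11 elements.
Q1 index = floor(11 / 4) = floor(2.75) = 2
Counting from index 0 in the sorted data, the element at index 2 is 25.
Final answer: 25


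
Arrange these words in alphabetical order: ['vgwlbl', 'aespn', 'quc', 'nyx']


Compare strings character by character (the first differing letter decides):
  'aespn' < 'nyx' since 'a' < 'n' at position 1
  'nyx' < 'quc' since 'n' < 'q' at position 1
  'quc' < 'vgwlbl' since 'q' < 'v' at position 1
Chaining these comparisons gives the alphabetical order.
Final answer: ['aespn', 'nyx', 'quc', 'vgwlbl']


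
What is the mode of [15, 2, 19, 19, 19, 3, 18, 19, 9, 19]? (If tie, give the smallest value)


Count the frequency of each value:
  2 appears 1 time(s)
  3 appears 1 time(s)
  9 appears 1 time(s)
  15 appears 1 time(s)
  18 appears 1 time(s)
  19 appears 5 time(s)
Maximum frequency is 5.
Only 19 reaches that frequency, so it is the mode.
Final answer: 19


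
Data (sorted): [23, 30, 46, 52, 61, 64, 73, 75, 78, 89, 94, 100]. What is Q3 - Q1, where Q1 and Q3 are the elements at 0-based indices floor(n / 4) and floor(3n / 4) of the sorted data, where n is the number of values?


The data has n = 12 elements.
Q1 index = floor(12 / 4) = floor(3) = 3; Q3 index = floor(3 * 12 / 4) = floor(9) = 9
Q1 = element at index 3 = 52
Q3 = element at index 9 = 89
IQR = 89 - 52 = 37
Final answer: 37


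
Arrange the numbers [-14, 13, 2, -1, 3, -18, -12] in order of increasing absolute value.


Compute absolute values:
  |-14| = 14
  |13| = 13
  |2| = 2
  |-1| = 1
  |3| = 3
  |-18| = 18
  |-12| = 12
Absolute values in increasing order: 1 < 2 < 3 < 12 < 13 < 14 < 18
Listing the original numbers in that order gives the answer.
Final answer: [-1, 2, 3, -12, 13, -14, -18]


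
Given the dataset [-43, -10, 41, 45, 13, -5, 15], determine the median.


First, sort the list: [-43, -10, -5, 13, 15, 41, 45]
The list has 7 elements (odd count).
The middle index is 3 (0-based), and the element there is 13.
Final answer: 13


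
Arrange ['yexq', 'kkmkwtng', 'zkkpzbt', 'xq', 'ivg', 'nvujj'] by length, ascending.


Compute lengths:
  'yexq' has length 4
  'kkmkwtng' has length 8
  'zkkpzbt' has length 7
  'xq' has length 2
  'ivg' has length 3
  'nvujj' has length 5
Lengths in increasing order: 2 < 3 < 4 < 5 < 7 < 8
Listing the words in that order gives the answer.
Final answer: ['xq', 'ivg', 'yexq', 'nvujj', 'zkkpzbt', 'kkmkwtng']


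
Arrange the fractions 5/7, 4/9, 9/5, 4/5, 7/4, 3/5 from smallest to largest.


Convert to decimal for comparison:
  5/7 = 0.7143
  4/9 = 0.4444
  9/5 = 1.8
  4/5 = 0.8
  7/4 = 1.75
  3/5 = 0.6
Decimals in increasing order: 0.4444 < 0.6 < 0.7143 < 0.8 < 1.75 < 1.8
Writing each back as its fraction gives the sorted order.
Final answer: 4/9, 3/5, 5/7, 4/5, 7/4, 9/5


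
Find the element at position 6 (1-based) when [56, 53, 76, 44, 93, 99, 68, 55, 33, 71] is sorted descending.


Sort descending: [99, 93, 76, 71, 68, 56, 55, 53, 44, 33]
The 6th element (1-indexed) is at index 5.
Value = 56
Final answer: 56


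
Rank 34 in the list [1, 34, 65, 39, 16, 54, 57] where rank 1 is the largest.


Sort descending: [65, 57, 54, 39, 34, 16, 1]
Find 34 in the sorted list.
34 is at position 5.
Final answer: 5


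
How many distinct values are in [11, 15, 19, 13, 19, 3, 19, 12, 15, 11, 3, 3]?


List all unique values:
Distinct values: [3, 11, 12, 13, 15, 19]
Count = 6
Final answer: 6


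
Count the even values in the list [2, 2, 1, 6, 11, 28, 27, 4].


Check each element:
  2 is even
  2 is even
  1 is odd
  6 is even
  11 is odd
  28 is even
  27 is odd
  4 is even
Evens: [2, 2, 6, 28, 4]
Count of evens = 5
Final answer: 5


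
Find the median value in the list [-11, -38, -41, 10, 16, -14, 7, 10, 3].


First, sort the list: [-41, -38, -14, -11, 3, 7, 10, 10, 16]
The list has 9 elements (odd count).
The middle index is 4 (0-based), and the element there is 3.
Final answer: 3


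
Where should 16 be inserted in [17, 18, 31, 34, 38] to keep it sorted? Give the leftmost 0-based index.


List is sorted: [17, 18, 31, 34, 38]
We need the leftmost position where 16 can be inserted, i.e. the first index whose element is >= 16 (or the end of the list if none is).
Binary search with low=0, high=5 (0-based indices):
  low=0, high=5, mid=2: a[2]=31 >= 16, so high = 2
  low=0, high=2, mid=1: a[1]=18 >= 16, so high = 1
  low=0, high=1, mid=0: a[0]=17 >= 16, so high = 0
Now low = high = 0, so the insertion index is 0.
Final answer: 0


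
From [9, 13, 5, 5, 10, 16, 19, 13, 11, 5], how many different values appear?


List all unique values:
Distinct values: [5, 9, 10, 11, 13, 16, 19]
Count = 7
Final answer: 7


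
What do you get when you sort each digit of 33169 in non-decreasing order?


The number 33169 has digits: 3, 3, 1, 6, 9
Sorted: 1, 3, 3, 6, 9
Joining the sorted digits gives the result.
Final answer: 13369


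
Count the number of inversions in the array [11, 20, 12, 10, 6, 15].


For each element, count the later elements that are smaller than it:
  11 (index 0): smaller elements after it = [10, 6] -> 2
  20 (index 1): smaller elements after it = [12, 10, 6, 15] -> 4
  12 (index 2): smaller elements after it = [10, 6] -> 2
  10 (index 3): smaller elements after it = [6] -> 1
  6 (index 4): smaller elements after it = [] -> 0
Total inversions = 2 + 4 + 2 + 1 + 0 = 9
Final answer: 9


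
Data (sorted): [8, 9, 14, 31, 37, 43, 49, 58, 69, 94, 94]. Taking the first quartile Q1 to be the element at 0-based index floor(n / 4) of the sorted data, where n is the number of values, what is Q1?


The list has n = 11 elements.
Q1 index = floor(11 / 4) = floor(2.75) = 2
Counting from index 0 in the sorted data, the element at index 2 is 14.
Final answer: 14


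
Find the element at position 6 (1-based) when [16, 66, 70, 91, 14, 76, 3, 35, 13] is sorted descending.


Sort descending: [91, 76, 70, 66, 35, 16, 14, 13, 3]
The 6th element (1-indexed) is at index 5.
Value = 16
Final answer: 16


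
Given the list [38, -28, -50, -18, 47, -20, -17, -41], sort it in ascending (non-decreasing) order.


Original list: [38, -28, -50, -18, 47, -20, -17, -41]
Repeatedly take the smallest remaining element:
  Remaining [38, -28, -50, -18, 47, -20, -17, -41] -> smallest is -50
  Remaining [38, -28, -18, 47, -20, -17, -41] -> smallest is -41
  Remaining [38, -28, -18, 47, -20, -17] -> smallest is -28
  Remaining [38, -18, 47, -20, -17] -> smallest is -20
  Remaining [38, -18, 47, -17] -> smallest is -18
  Remaining [38, 47, -17] -> smallest is -17
  Remaining [38, 47] -> smallest is 38
  Remaining [47] -> smallest is 47
Collecting the picks in order gives the sorted list.
Final answer: [-50, -41, -28, -20, -18, -17, 38, 47]


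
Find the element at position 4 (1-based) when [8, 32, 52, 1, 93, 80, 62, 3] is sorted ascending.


Sort ascending: [1, 3, 8, 32, 52, 62, 80, 93]
The 4th element (1-indexed) is at index 3.
Value = 32
Final answer: 32


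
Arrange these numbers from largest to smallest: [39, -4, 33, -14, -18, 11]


Original list: [39, -4, 33, -14, -18, 11]
Repeatedly take the largest remaining element:
  Remaining [39, -4, 33, -14, -18, 11] -> largest is 39
  Remaining [-4, 33, -14, -18, 11] -> largest is 33
  Remaining [-4, -14, -18, 11] -> largest is 11
  Remaining [-4, -14, -18] -> largest is -4
  Remaining [-14, -18] -> largest is -14
  Remaining [-18] -> largest is -18
Collecting the picks in order gives the descending list.
Final answer: [39, 33, 11, -4, -14, -18]


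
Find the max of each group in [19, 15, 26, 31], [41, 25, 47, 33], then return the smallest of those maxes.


Find max of each group:
  Group 1: [19, 15, 26, 31] -> max = 31
  Group 2: [41, 25, 47, 33] -> max = 47
Maxes: [31, 47]
Minimum of maxes = 31
Final answer: 31


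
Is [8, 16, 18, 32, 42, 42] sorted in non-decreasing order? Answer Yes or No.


Check consecutive pairs:
  8 <= 16? True
  16 <= 18? True
  18 <= 32? True
  32 <= 42? True
  42 <= 42? True
Every consecutive pair is in order, so the list is non-decreasing.
Final answer: Yes


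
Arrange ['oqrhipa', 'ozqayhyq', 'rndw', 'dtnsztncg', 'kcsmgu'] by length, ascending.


Compute lengths:
  'oqrhipa' has length 7
  'ozqayhyq' has length 8
  'rndw' has length 4
  'dtnsztncg' has length 9
  'kcsmgu' has length 6
Lengths in increasing order: 4 < 6 < 7 < 8 < 9
Listing the words in that order gives the answer.
Final answer: ['rndw', 'kcsmgu', 'oqrhipa', 'ozqayhyq', 'dtnsztncg']


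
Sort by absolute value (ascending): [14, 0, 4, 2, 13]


Compute absolute values:
  |14| = 14
  |0| = 0
  |4| = 4
  |2| = 2
  |13| = 13
Absolute values in increasing order: 0 < 2 < 4 < 13 < 14
Listing the original numbers in that order gives the answer.
Final answer: [0, 2, 4, 13, 14]


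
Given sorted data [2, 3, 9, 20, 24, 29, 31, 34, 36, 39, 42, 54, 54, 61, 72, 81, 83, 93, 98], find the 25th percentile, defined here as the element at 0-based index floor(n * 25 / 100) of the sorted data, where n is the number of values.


The dataset has n = 19 elements.
Index = floor(19 * 25 / 100) = floor(475 / 100) = floor(4.75) = 4
Counting from index 0 in the sorted data, the element at index 4 is 24.
Final answer: 24


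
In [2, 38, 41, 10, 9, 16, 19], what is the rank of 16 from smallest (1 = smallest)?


Sort ascending: [2, 9, 10, 16, 19, 38, 41]
Find 16 in the sorted list.
16 is at position 4 (1-indexed).
Final answer: 4


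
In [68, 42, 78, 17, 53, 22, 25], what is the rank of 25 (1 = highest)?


Sort descending: [78, 68, 53, 42, 25, 22, 17]
Find 25 in the sorted list.
25 is at position 5.
Final answer: 5


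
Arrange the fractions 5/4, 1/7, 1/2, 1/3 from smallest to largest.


Convert to decimal for comparison:
  5/4 = 1.25
  1/7 = 0.1429
  1/2 = 0.5
  1/3 = 0.3333
Decimals in increasing order: 0.1429 < 0.3333 < 0.5 < 1.25
Writing each back as its fraction gives the sorted order.
Final answer: 1/7, 1/3, 1/2, 5/4


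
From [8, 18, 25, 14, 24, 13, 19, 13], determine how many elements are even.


Check each element:
  8 is even
  18 is even
  25 is odd
  14 is even
  24 is even
  13 is odd
  19 is odd
  13 is odd
Evens: [8, 18, 14, 24]
Count of evens = 4
Final answer: 4


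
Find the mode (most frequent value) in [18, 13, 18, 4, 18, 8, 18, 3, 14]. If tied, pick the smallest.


Count the frequency of each value:
  3 appears 1 time(s)
  4 appears 1 time(s)
  8 appears 1 time(s)
  13 appears 1 time(s)
  14 appears 1 time(s)
  18 appears 4 time(s)
Maximum frequency is 4.
Only 18 reaches that frequency, so it is the mode.
Final answer: 18


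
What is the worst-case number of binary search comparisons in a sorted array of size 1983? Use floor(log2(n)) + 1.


Binary search halves the search space each step.
Maximum comparisons = floor(log2(1983)) + 1
log2(1983) = 10.9535
floor(log2(1983)) = 10, so 10 + 1 = 11
Final answer: 11


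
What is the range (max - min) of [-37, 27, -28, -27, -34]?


Maximum value: 27
Minimum value: -37
Range = 27 - (-37) = 64
Final answer: 64


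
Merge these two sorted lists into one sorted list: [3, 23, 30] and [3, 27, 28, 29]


List A: [3, 23, 30]
List B: [3, 27, 28, 29]
Repeatedly compare the front elements and take the smaller:
  3 vs 3 -> take 3
  23 vs 3 -> take 3
  23 vs 27 -> take 23
  30 vs 27 -> take 27
  30 vs 28 -> take 28
  30 vs 29 -> take 29
  B is exhausted; append the rest of A: [30]
Final answer: [3, 3, 23, 27, 28, 29, 30]


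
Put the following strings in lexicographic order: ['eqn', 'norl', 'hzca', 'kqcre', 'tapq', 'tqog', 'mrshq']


Compare strings character by character (the first differing letter decides):
  'eqn' < 'hzca' since 'e' < 'h' at position 1
  'hzca' < 'kqcre' since 'h' < 'k' at position 1
  'kqcre' < 'mrshq' since 'k' < 'm' at position 1
  'mrshq' < 'norl' since 'm' < 'n' at position 1
  'norl' < 'tapq' since 'n' < 't' at position 1
  'tapq' < 'tqog' since 'a' < 'q' at position 2
Chaining these comparisons gives the alphabetical order.
Final answer: ['eqn', 'hzca', 'kqcre', 'mrshq', 'norl', 'tapq', 'tqog']


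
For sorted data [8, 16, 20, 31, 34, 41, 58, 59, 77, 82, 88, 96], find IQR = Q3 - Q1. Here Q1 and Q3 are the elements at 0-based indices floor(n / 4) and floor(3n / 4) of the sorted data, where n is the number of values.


The data has n = 12 elements.
Q1 index = floor(12 / 4) = floor(3) = 3; Q3 index = floor(3 * 12 / 4) = floor(9) = 9
Q1 = element at index 3 = 31
Q3 = element at index 9 = 82
IQR = 82 - 31 = 51
Final answer: 51


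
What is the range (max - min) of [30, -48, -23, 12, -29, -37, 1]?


Maximum value: 30
Minimum value: -48
Range = 30 - (-48) = 78
Final answer: 78


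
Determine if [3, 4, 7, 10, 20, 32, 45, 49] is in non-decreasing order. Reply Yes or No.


Check consecutive pairs:
  3 <= 4? True
  4 <= 7? True
  7 <= 10? True
  10 <= 20? True
  20 <= 32? True
  32 <= 45? True
  45 <= 49? True
Every consecutive pair is in order, so the list is non-decreasing.
Final answer: Yes


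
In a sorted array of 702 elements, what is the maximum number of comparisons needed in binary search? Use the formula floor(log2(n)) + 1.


Binary search halves the search space each step.
Maximum comparisons = floor(log2(702)) + 1
log2(702) = 9.4553
floor(log2(702)) = 9, so 9 + 1 = 10
Final answer: 10


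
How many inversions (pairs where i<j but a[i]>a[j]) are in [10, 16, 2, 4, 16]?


For each element, count the later elements that are smaller than it:
  10 (index 0): smaller elements after it = [2, 4] -> 2
  16 (index 1): smaller elements after it = [2, 4] -> 2
  2 (index 2): smaller elements after it = [] -> 0
  4 (index 3): smaller elements after it = [] -> 0
Total inversions = 2 + 2 + 0 + 0 = 4
Final answer: 4


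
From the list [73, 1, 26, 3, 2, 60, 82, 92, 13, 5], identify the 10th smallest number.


Sort ascending: [1, 2, 3, 5, 13, 26, 60, 73, 82, 92]
The 10th element (1-indexed) is at index 9.
Value = 92
Final answer: 92


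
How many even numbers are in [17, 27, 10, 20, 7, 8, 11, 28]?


Check each element:
  17 is odd
  27 is odd
  10 is even
  20 is even
  7 is odd
  8 is even
  11 is odd
  28 is even
Evens: [10, 20, 8, 28]
Count of evens = 4
Final answer: 4


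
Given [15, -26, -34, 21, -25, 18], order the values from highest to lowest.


Original list: [15, -26, -34, 21, -25, 18]
Repeatedly take the largest remaining element:
  Remaining [15, -26, -34, 21, -25, 18] -> largest is 21
  Remaining [15, -26, -34, -25, 18] -> largest is 18
  Remaining [15, -26, -34, -25] -> largest is 15
  Remaining [-26, -34, -25] -> largest is -25
  Remaining [-26, -34] -> largest is -26
  Remaining [-34] -> largest is -34
Collecting the picks in order gives the descending list.
Final answer: [21, 18, 15, -25, -26, -34]


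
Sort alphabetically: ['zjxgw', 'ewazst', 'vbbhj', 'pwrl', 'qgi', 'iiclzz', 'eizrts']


Compare strings character by character (the first differing letter decides):
  'eizrts' < 'ewazst' since 'i' < 'w' at position 2
  'ewazst' < 'iiclzz' since 'e' < 'i' at position 1
  'iiclzz' < 'pwrl' since 'i' < 'p' at position 1
  'pwrl' < 'qgi' since 'p' < 'q' at position 1
  'qgi' < 'vbbhj' since 'q' < 'v' at position 1
  'vbbhj' < 'zjxgw' since 'v' < 'z' at position 1
Chaining these comparisons gives the alphabetical order.
Final answer: ['eizrts', 'ewazst', 'iiclzz', 'pwrl', 'qgi', 'vbbhj', 'zjxgw']


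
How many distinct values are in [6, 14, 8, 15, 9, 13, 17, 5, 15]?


List all unique values:
Distinct values: [5, 6, 8, 9, 13, 14, 15, 17]
Count = 8
Final answer: 8


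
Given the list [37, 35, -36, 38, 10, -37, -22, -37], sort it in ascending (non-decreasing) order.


Original list: [37, 35, -36, 38, 10, -37, -22, -37]
Repeatedly take the smallest remaining element:
  Remaining [37, 35, -36, 38, 10, -37, -22, -37] -> smallest is -37
  Remaining [37, 35, -36, 38, 10, -22, -37] -> smallest is -37
  Remaining [37, 35, -36, 38, 10, -22] -> smallest is -36
  Remaining [37, 35, 38, 10, -22] -> smallest is -22
  Remaining [37, 35, 38, 10] -> smallest is 10
  Remaining [37, 35, 38] -> smallest is 35
  Remaining [37, 38] -> smallest is 37
  Remaining [38] -> smallest is 38
Collecting the picks in order gives the sorted list.
Final answer: [-37, -37, -36, -22, 10, 35, 37, 38]


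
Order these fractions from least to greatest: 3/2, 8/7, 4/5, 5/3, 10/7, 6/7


Convert to decimal for comparison:
  3/2 = 1.5
  8/7 = 1.1429
  4/5 = 0.8
  5/3 = 1.6667
  10/7 = 1.4286
  6/7 = 0.8571
Decimals in increasing order: 0.8 < 0.8571 < 1.1429 < 1.4286 < 1.5 < 1.6667
Writing each back as its fraction gives the sorted order.
Final answer: 4/5, 6/7, 8/7, 10/7, 3/2, 5/3


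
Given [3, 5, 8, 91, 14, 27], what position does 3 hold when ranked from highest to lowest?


Sort descending: [91, 27, 14, 8, 5, 3]
Find 3 in the sorted list.
3 is at position 6.
Final answer: 6


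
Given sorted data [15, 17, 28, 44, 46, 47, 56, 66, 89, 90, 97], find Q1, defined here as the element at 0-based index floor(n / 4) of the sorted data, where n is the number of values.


The list has n = 11 elements.
Q1 index = floor(11 / 4) = floor(2.75) = 2
Counting from index 0 in the sorted data, the element at index 2 is 28.
Final answer: 28


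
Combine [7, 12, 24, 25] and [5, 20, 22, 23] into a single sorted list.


List A: [7, 12, 24, 25]
List B: [5, 20, 22, 23]
Repeatedly compare the front elements and take the smaller:
  7 vs 5 -> take 5
  7 vs 20 -> take 7
  12 vs 20 -> take 12
  24 vs 20 -> take 20
  24 vs 22 -> take 22
  24 vs 23 -> take 23
  B is exhausted; append the rest of A: [24, 25]
Final answer: [5, 7, 12, 20, 22, 23, 24, 25]


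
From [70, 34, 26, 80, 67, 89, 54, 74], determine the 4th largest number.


Sort descending: [89, 80, 74, 70, 67, 54, 34, 26]
The 4th element (1-indexed) is at index 3.
Value = 70
Final answer: 70


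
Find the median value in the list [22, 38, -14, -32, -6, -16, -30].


First, sort the list: [-32, -30, -16, -14, -6, 22, 38]
The list has 7 elements (odd count).
The middle index is 3 (0-based), and the element there is -14.
Final answer: -14


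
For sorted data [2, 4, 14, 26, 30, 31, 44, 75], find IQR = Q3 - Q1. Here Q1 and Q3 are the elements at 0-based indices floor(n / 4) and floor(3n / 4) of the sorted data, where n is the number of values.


The data has n = 8 elements.
Q1 index = floor(8 / 4) = floor(2) = 2; Q3 index = floor(3 * 8 / 4) = floor(6) = 6
Q1 = element at index 2 = 14
Q3 = element at index 6 = 44
IQR = 44 - 14 = 30
Final answer: 30


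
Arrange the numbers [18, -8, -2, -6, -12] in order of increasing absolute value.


Compute absolute values:
  |18| = 18
  |-8| = 8
  |-2| = 2
  |-6| = 6
  |-12| = 12
Absolute values in increasing order: 2 < 6 < 8 < 12 < 18
Listing the original numbers in that order gives the answer.
Final answer: [-2, -6, -8, -12, 18]


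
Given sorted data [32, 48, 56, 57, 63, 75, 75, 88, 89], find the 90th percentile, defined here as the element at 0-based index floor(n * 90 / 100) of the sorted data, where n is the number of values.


The dataset has n = 9 elements.
Index = floor(9 * 90 / 100) = floor(810 / 100) = floor(8.1) = 8
Counting from index 0 in the sorted data, the element at index 8 is 89.
Final answer: 89


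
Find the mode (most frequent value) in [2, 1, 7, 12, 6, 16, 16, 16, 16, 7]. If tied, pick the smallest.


Count the frequency of each value:
  1 appears 1 time(s)
  2 appears 1 time(s)
  6 appears 1 time(s)
  7 appears 2 time(s)
  12 appears 1 time(s)
  16 appears 4 time(s)
Maximum frequency is 4.
Only 16 reaches that frequency, so it is the mode.
Final answer: 16


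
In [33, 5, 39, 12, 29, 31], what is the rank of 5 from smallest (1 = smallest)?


Sort ascending: [5, 12, 29, 31, 33, 39]
Find 5 in the sorted list.
5 is at position 1 (1-indexed).
Final answer: 1


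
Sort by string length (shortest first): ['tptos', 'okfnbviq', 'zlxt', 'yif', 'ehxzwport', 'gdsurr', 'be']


Compute lengths:
  'tptos' has length 5
  'okfnbviq' has length 8
  'zlxt' has length 4
  'yif' has length 3
  'ehxzwport' has length 9
  'gdsurr' has length 6
  'be' has length 2
Lengths in increasing order: 2 < 3 < 4 < 5 < 6 < 8 < 9
Listing the words in that order gives the answer.
Final answer: ['be', 'yif', 'zlxt', 'tptos', 'gdsurr', 'okfnbviq', 'ehxzwport']


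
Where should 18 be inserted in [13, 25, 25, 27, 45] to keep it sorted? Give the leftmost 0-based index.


List is sorted: [13, 25, 25, 27, 45]
We need the leftmost position where 18 can be inserted, i.e. the first index whose element is >= 18 (or the end of the list if none is).
Binary search with low=0, high=5 (0-based indices):
  low=0, high=5, mid=2: a[2]=25 >= 18, so high = 2
  low=0, high=2, mid=1: a[1]=25 >= 18, so high = 1
  low=0, high=1, mid=0: a[0]=13 < 18, so low = 1
Now low = high = 1, so the insertion index is 1.
Final answer: 1


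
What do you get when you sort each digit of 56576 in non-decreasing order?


The number 56576 has digits: 5, 6, 5, 7, 6
Sorted: 5, 5, 6, 6, 7
Joining the sorted digits gives the result.
Final answer: 55667


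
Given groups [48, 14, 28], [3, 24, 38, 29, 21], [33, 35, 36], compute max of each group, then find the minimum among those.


Find max of each group:
  Group 1: [48, 14, 28] -> max = 48
  Group 2: [3, 24, 38, 29, 21] -> max = 38
  Group 3: [33, 35, 36] -> max = 36
Maxes: [48, 38, 36]
Minimum of maxes = 36
Final answer: 36


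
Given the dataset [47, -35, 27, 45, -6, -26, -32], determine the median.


First, sort the list: [-35, -32, -26, -6, 27, 45, 47]
The list has 7 elements (odd count).
The middle index is 3 (0-based), and the element there is -6.
Final answer: -6


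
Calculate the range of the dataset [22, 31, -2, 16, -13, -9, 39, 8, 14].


Maximum value: 39
Minimum value: -13
Range = 39 - (-13) = 52
Final answer: 52


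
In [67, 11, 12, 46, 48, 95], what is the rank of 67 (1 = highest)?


Sort descending: [95, 67, 48, 46, 12, 11]
Find 67 in the sorted list.
67 is at position 2.
Final answer: 2


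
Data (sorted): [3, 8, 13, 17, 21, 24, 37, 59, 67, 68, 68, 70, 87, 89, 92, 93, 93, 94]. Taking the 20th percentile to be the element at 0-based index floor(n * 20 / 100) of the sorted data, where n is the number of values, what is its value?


The dataset has n = 18 elements.
Index = floor(18 * 20 / 100) = floor(360 / 100) = floor(3.6) = 3
Counting from index 0 in the sorted data, the element at index 3 is 17.
Final answer: 17


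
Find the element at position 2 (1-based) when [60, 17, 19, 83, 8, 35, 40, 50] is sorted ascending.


Sort ascending: [8, 17, 19, 35, 40, 50, 60, 83]
The 2nd element (1-indexed) is at index 1.
Value = 17
Final answer: 17


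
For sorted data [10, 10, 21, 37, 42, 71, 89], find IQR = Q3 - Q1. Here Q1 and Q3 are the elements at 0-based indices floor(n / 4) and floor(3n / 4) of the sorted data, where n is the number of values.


The data has n = 7 elements.
Q1 index = floor(7 / 4) = floor(1.75) = 1; Q3 index = floor(3 * 7 / 4) = floor(5.25) = 5
Q1 = element at index 1 = 10
Q3 = element at index 5 = 71
IQR = 71 - 10 = 61
Final answer: 61


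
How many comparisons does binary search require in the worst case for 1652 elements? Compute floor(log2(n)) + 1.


Binary search halves the search space each step.
Maximum comparisons = floor(log2(1652)) + 1
log2(1652) = 10.69
floor(log2(1652)) = 10, so 10 + 1 = 11
Final answer: 11


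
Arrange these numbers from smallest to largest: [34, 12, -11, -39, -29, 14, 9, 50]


Original list: [34, 12, -11, -39, -29, 14, 9, 50]
Repeatedly take the smallest remaining element:
  Remaining [34, 12, -11, -39, -29, 14, 9, 50] -> smallest is -39
  Remaining [34, 12, -11, -29, 14, 9, 50] -> smallest is -29
  Remaining [34, 12, -11, 14, 9, 50] -> smallest is -11
  Remaining [34, 12, 14, 9, 50] -> smallest is 9
  Remaining [34, 12, 14, 50] -> smallest is 12
  Remaining [34, 14, 50] -> smallest is 14
  Remaining [34, 50] -> smallest is 34
  Remaining [50] -> smallest is 50
Collecting the picks in order gives the sorted list.
Final answer: [-39, -29, -11, 9, 12, 14, 34, 50]


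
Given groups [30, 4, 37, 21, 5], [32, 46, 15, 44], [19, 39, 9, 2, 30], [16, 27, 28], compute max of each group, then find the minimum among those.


Find max of each group:
  Group 1: [30, 4, 37, 21, 5] -> max = 37
  Group 2: [32, 46, 15, 44] -> max = 46
  Group 3: [19, 39, 9, 2, 30] -> max = 39
  Group 4: [16, 27, 28] -> max = 28
Maxes: [37, 46, 39, 28]
Minimum of maxes = 28
Final answer: 28


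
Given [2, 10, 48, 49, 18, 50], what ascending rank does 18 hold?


Sort ascending: [2, 10, 18, 48, 49, 50]
Find 18 in the sorted list.
18 is at position 3 (1-indexed).
Final answer: 3


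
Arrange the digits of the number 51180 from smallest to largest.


The number 51180 has digits: 5, 1, 1, 8, 0
Sorted: 0, 1, 1, 5, 8
Joining the sorted digits gives the result.
Final answer: 01158


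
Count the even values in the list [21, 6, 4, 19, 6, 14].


Check each element:
  21 is odd
  6 is even
  4 is even
  19 is odd
  6 is even
  14 is even
Evens: [6, 4, 6, 14]
Count of evens = 4
Final answer: 4


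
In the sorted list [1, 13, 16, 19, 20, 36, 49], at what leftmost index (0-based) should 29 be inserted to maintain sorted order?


List is sorted: [1, 13, 16, 19, 20, 36, 49]
We need the leftmost position where 29 can be inserted, i.e. the first index whose element is >= 29 (or the end of the list if none is).
Binary search with low=0, high=7 (0-based indices):
  low=0, high=7, mid=3: a[3]=19 < 29, so low = 4
  low=4, high=7, mid=5: a[5]=36 >= 29, so high = 5
  low=4, high=5, mid=4: a[4]=20 < 29, so low = 5
Now low = high = 5, so the insertion index is 5.
Final answer: 5


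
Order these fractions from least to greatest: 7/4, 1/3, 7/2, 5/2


Convert to decimal for comparison:
  7/4 = 1.75
  1/3 = 0.3333
  7/2 = 3.5
  5/2 = 2.5
Decimals in increasing order: 0.3333 < 1.75 < 2.5 < 3.5
Writing each back as its fraction gives the sorted order.
Final answer: 1/3, 7/4, 5/2, 7/2


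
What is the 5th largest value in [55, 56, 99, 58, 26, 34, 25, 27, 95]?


Sort descending: [99, 95, 58, 56, 55, 34, 27, 26, 25]
The 5th element (1-indexed) is at index 4.
Value = 55
Final answer: 55


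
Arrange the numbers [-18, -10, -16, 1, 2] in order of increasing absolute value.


Compute absolute values:
  |-18| = 18
  |-10| = 10
  |-16| = 16
  |1| = 1
  |2| = 2
Absolute values in increasing order: 1 < 2 < 10 < 16 < 18
Listing the original numbers in that order gives the answer.
Final answer: [1, 2, -10, -16, -18]


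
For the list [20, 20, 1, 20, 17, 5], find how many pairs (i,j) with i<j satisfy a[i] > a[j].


For each element, count the later elements that are smaller than it:
  20 (index 0): smaller elements after it = [1, 17, 5] -> 3
  20 (index 1): smaller elements after it = [1, 17, 5] -> 3
  1 (index 2): smaller elements after it = [] -> 0
  20 (index 3): smaller elements after it = [17, 5] -> 2
  17 (index 4): smaller elements after it = [5] -> 1
Total inversions = 3 + 3 + 0 + 2 + 1 = 9
Final answer: 9


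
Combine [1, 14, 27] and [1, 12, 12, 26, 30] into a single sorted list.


List A: [1, 14, 27]
List B: [1, 12, 12, 26, 30]
Repeatedly compare the front elements and take the smaller:
  1 vs 1 -> take 1
  14 vs 1 -> take 1
  14 vs 12 -> take 12
  14 vs 12 -> take 12
  14 vs 26 -> take 14
  27 vs 26 -> take 26
  27 vs 30 -> take 27
  A is exhausted; append the rest of B: [30]
Final answer: [1, 1, 12, 12, 14, 26, 27, 30]


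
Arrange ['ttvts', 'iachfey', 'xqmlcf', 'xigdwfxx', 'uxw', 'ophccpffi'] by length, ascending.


Compute lengths:
  'ttvts' has length 5
  'iachfey' has length 7
  'xqmlcf' has length 6
  'xigdwfxx' has length 8
  'uxw' has length 3
  'ophccpffi' has length 9
Lengths in increasing order: 3 < 5 < 6 < 7 < 8 < 9
Listing the words in that order gives the answer.
Final answer: ['uxw', 'ttvts', 'xqmlcf', 'iachfey', 'xigdwfxx', 'ophccpffi']


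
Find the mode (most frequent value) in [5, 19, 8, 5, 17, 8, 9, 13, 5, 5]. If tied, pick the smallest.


Count the frequency of each value:
  5 appears 4 time(s)
  8 appears 2 time(s)
  9 appears 1 time(s)
  13 appears 1 time(s)
  17 appears 1 time(s)
  19 appears 1 time(s)
Maximum frequency is 4.
Only 5 reaches that frequency, so it is the mode.
Final answer: 5


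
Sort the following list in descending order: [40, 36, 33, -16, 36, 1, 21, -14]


Original list: [40, 36, 33, -16, 36, 1, 21, -14]
Repeatedly take the largest remaining element:
  Remaining [40, 36, 33, -16, 36, 1, 21, -14] -> largest is 40
  Remaining [36, 33, -16, 36, 1, 21, -14] -> largest is 36
  Remaining [33, -16, 36, 1, 21, -14] -> largest is 36
  Remaining [33, -16, 1, 21, -14] -> largest is 33
  Remaining [-16, 1, 21, -14] -> largest is 21
  Remaining [-16, 1, -14] -> largest is 1
  Remaining [-16, -14] -> largest is -14
  Remaining [-16] -> largest is -16
Collecting the picks in order gives the descending list.
Final answer: [40, 36, 36, 33, 21, 1, -14, -16]


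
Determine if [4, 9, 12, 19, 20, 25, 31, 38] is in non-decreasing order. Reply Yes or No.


Check consecutive pairs:
  4 <= 9? True
  9 <= 12? True
  12 <= 19? True
  19 <= 20? True
  20 <= 25? True
  25 <= 31? True
  31 <= 38? True
Every consecutive pair is in order, so the list is non-decreasing.
Final answer: Yes


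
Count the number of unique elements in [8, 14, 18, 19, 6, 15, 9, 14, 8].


List all unique values:
Distinct values: [6, 8, 9, 14, 15, 18, 19]
Count = 7
Final answer: 7


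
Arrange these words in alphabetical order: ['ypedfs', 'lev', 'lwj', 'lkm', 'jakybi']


Compare strings character by character (the first differing letter decides):
  'jakybi' < 'lev' since 'j' < 'l' at position 1
  'lev' < 'lkm' since 'e' < 'k' at position 2
  'lkm' < 'lwj' since 'k' < 'w' at position 2
  'lwj' < 'ypedfs' since 'l' < 'y' at position 1
Chaining these comparisons gives the alphabetical order.
Final answer: ['jakybi', 'lev', 'lkm', 'lwj', 'ypedfs']


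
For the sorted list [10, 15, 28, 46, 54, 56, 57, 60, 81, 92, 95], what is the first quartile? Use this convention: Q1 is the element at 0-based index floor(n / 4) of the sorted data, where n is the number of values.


The list has n = 11 elements.
Q1 index = floor(11 / 4) = floor(2.75) = 2
Counting from index 0 in the sorted data, the element at index 2 is 28.
Final answer: 28


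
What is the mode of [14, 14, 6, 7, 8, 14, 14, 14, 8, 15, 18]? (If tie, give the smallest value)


Count the frequency of each value:
  6 appears 1 time(s)
  7 appears 1 time(s)
  8 appears 2 time(s)
  14 appears 5 time(s)
  15 appears 1 time(s)
  18 appears 1 time(s)
Maximum frequency is 5.
Only 14 reaches that frequency, so it is the mode.
Final answer: 14


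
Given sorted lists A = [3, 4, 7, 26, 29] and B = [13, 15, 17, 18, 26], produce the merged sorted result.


List A: [3, 4, 7, 26, 29]
List B: [13, 15, 17, 18, 26]
Repeatedly compare the front elements and take the smaller:
  3 vs 13 -> take 3
  4 vs 13 -> take 4
  7 vs 13 -> take 7
  26 vs 13 -> take 13
  26 vs 15 -> take 15
  26 vs 17 -> take 17
  26 vs 18 -> take 18
  26 vs 26 -> take 26
  29 vs 26 -> take 26
  B is exhausted; append the rest of A: [29]
Final answer: [3, 4, 7, 13, 15, 17, 18, 26, 26, 29]


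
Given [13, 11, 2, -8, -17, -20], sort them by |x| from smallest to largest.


Compute absolute values:
  |13| = 13
  |11| = 11
  |2| = 2
  |-8| = 8
  |-17| = 17
  |-20| = 20
Absolute values in increasing order: 2 < 8 < 11 < 13 < 17 < 20
Listing the original numbers in that order gives the answer.
Final answer: [2, -8, 11, 13, -17, -20]


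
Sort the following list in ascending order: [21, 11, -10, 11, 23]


Original list: [21, 11, -10, 11, 23]
Repeatedly take the smallest remaining element:
  Remaining [21, 11, -10, 11, 23] -> smallest is -10
  Remaining [21, 11, 11, 23] -> smallest is 11
  Remaining [21, 11, 23] -> smallest is 11
  Remaining [21, 23] -> smallest is 21
  Remaining [23] -> smallest is 23
Collecting the picks in order gives the sorted list.
Final answer: [-10, 11, 11, 21, 23]
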